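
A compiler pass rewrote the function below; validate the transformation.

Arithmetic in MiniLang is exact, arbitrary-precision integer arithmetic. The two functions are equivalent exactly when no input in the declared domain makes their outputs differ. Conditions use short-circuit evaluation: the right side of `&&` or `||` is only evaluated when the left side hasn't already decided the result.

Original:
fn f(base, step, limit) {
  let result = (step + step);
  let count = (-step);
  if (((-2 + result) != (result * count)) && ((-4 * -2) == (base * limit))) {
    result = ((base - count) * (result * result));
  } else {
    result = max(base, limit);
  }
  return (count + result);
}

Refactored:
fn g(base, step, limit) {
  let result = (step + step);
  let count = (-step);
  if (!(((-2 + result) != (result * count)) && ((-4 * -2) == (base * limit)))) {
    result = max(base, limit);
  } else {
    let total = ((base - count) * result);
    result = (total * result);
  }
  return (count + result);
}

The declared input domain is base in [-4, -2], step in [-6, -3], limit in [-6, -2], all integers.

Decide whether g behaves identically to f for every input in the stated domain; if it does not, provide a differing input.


The two versions differ — the changes include local variable names differ; and statement counts differ; and boolean connective usage differs.
Spot check at base=-2, step=-4, limit=-5 — f: result = -8; count = 4; (((-2 + result) != (result * count)) && ((-4 * -2) == (base * limit))) -> false; result = -2; return 2. g: result = -8; count = 4; (!(((-2 + result) != (result * count)) && ((-4 * -2) == (base * limit)))) -> true; result = -2; return 2. Both give 2.
Sweeping the whole domain (60 inputs) finds no disagreement.
verdict: equivalent


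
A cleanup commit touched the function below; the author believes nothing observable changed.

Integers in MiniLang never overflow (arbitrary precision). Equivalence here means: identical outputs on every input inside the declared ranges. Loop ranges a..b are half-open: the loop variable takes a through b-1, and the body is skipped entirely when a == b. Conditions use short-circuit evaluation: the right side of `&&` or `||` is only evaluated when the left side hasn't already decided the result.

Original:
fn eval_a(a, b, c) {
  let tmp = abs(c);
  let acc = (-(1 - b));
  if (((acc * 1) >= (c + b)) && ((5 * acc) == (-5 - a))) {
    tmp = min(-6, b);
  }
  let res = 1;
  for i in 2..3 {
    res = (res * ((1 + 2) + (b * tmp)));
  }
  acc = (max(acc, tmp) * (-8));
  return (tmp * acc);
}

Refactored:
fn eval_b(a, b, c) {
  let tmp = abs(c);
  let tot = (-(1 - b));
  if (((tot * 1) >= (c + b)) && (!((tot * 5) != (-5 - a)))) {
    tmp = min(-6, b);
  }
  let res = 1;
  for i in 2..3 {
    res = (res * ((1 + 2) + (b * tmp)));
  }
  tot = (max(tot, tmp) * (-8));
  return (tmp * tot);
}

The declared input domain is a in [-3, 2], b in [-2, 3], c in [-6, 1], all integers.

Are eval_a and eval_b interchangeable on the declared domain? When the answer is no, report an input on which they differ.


Although boolean connective usage differs; local variable names differ; comparison usage differs, 288/288 inputs agree.
verdict: equivalent


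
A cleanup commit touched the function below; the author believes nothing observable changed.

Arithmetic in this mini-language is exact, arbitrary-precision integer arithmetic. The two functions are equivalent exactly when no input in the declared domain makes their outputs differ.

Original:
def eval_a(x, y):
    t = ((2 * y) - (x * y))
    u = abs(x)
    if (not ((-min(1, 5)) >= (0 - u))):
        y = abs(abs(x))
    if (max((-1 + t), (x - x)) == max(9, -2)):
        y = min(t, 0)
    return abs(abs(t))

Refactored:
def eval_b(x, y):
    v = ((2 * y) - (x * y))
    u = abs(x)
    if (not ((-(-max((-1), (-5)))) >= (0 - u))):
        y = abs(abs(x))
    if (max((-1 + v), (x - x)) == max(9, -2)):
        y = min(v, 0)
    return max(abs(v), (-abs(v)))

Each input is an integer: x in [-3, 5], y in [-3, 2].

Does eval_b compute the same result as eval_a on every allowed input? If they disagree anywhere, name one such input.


This is a faithful refactor — local variable names differ; also min/max/abs usage differs, but the computed results match everywhere.
One worked example (x=4, y=1) — eval_a: t=-2, then u=4, then (not ((-min(1, 5)) >= (0 - u))) is false, then (max((-1 + t), (x - x)) == max(9, -2)) is false, then returns 2; eval_b: v=-2, then u=4, then (not ((-(-max((-1), (-5)))) >= (0 - u))) is false, then (max((-1 + v), (x - x)) == max(9, -2)) is false, then returns 2; agreement on 2.
Every one of the 54 inputs gives matching results.
verdict: equivalent


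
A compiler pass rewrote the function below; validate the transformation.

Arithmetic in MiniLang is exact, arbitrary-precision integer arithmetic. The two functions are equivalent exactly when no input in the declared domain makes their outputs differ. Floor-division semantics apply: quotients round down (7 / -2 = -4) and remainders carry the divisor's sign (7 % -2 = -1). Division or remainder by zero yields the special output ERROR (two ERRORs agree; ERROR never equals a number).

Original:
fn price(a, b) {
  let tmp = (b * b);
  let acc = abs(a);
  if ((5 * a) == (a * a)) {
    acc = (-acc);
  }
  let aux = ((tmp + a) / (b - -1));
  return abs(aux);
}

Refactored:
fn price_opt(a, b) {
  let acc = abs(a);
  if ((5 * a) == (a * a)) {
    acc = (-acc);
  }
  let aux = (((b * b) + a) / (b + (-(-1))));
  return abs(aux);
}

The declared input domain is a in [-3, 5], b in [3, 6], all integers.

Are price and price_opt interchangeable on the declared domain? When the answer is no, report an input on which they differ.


The two versions differ — the changes include statement counts differ, arithmetic usage differs, local variable names differ.
One worked example (a=1, b=4) — price: tmp=16, then acc=1, then ((5 * a) == (a * a)) is false, then aux=3, then returns 3; price_opt: acc=1, then ((5 * a) == (a * a)) is false, then aux=3, then returns 3; agreement on 3.
Across all 36 domain points the two functions coincide.
verdict: equivalent


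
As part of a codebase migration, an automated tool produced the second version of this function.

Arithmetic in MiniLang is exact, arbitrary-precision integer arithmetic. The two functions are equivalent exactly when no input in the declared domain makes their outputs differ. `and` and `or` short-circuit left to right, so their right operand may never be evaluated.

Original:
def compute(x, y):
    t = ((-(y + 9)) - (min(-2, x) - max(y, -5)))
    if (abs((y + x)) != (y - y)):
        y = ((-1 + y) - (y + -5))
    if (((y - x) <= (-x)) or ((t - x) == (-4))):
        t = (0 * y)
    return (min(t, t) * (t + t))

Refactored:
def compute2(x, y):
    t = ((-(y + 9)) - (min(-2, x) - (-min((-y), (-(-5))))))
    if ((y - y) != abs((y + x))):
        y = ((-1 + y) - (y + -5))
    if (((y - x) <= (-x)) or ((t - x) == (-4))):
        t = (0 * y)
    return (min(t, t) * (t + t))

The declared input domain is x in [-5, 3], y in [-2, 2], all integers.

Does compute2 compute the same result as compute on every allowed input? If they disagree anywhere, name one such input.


Equivalent — the differences include min/max/abs usage differs, yet no declared input distinguishes the two.
As a probe, take x=-3, y=-2: compute runs t = -6; (abs((y + x)) != (y - y)) -> true; y = 4; (((y - x) <= (-x)) or ((t - x) == (-4))) -> false; return 72; compute2 runs t = -6; ((y - y) != abs((y + x))) -> true; y = 4; (((y - x) <= (-x)) or ((t - x) == (-4))) -> false; return 72; both end at 72.
Every one of the 45 inputs gives matching results.
verdict: equivalent


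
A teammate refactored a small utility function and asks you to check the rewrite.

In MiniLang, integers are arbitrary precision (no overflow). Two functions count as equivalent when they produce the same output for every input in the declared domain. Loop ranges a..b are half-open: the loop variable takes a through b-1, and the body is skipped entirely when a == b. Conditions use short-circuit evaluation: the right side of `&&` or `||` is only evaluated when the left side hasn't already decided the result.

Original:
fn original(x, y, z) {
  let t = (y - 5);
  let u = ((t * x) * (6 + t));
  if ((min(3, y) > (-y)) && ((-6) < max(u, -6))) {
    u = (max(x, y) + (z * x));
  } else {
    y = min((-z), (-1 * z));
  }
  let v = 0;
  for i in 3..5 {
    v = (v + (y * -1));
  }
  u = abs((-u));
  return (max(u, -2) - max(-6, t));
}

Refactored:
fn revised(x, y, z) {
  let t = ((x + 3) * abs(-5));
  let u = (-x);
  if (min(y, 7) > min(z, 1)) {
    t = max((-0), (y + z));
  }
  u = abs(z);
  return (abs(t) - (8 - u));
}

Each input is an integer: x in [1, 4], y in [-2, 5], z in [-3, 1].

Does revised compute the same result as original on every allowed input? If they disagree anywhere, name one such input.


The rewrite breaks on x=1, y=-2, z=-3, where the results are 13 and -5.
original: t becomes -7; next u becomes 7; next ((min(3, y) > (-y)) && ((-6) < max(u, -6))) evaluates to false; next y becomes 3; next v becomes 0; next at i=3:; next v becomes -3; next at i=4:; next v becomes -6; next u becomes 7; next final value 13
revised: t becomes 20; next u becomes -1; next (min(y, 7) > min(z, 1)) evaluates to true; next t becomes 0; next u becomes 3; next final value -5
verdict: not equivalent; witness: x=1, y=-2, z=-3


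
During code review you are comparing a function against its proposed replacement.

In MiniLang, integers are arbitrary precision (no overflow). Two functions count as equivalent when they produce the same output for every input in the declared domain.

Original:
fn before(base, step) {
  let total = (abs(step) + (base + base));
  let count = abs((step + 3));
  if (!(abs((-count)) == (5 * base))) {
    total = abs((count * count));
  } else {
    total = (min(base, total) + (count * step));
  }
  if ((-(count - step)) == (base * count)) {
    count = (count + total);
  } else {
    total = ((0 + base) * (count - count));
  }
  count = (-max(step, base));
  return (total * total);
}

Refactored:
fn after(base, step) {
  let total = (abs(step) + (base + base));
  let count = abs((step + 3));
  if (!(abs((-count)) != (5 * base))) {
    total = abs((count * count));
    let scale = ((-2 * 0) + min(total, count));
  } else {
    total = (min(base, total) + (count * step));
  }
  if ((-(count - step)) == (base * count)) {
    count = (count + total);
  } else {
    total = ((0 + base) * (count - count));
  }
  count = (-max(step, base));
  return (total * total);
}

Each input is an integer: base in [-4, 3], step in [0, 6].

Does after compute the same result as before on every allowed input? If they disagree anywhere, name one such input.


On input base=-1, step=0, before returns 81 while after returns 4.
verdict: not equivalent; witness: base=-1, step=0


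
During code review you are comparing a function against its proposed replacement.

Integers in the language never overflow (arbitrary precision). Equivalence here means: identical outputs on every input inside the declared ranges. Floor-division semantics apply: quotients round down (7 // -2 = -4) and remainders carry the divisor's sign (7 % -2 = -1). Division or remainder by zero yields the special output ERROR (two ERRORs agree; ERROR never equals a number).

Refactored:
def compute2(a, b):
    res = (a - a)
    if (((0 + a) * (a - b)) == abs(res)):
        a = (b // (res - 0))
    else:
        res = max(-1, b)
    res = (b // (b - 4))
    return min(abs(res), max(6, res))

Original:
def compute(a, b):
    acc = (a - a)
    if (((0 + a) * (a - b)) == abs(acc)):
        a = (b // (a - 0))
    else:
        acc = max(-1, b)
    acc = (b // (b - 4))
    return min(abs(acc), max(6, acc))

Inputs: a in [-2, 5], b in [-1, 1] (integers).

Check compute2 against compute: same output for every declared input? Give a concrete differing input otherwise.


Evaluate both at a=-1, b=-1.
compute: acc becomes 0; next (((0 + a) * (a - b)) == abs(acc)) evaluates to true; next a becomes 1; next acc becomes 0; next final value 0
compute2: res becomes 0; next (((0 + a) * (a - b)) == abs(res)) evaluates to true; next hits division by zero so the output is ERROR
0 != ERROR, so the rewrite changes behavior.
verdict: not equivalent; witness: a=-1, b=-1


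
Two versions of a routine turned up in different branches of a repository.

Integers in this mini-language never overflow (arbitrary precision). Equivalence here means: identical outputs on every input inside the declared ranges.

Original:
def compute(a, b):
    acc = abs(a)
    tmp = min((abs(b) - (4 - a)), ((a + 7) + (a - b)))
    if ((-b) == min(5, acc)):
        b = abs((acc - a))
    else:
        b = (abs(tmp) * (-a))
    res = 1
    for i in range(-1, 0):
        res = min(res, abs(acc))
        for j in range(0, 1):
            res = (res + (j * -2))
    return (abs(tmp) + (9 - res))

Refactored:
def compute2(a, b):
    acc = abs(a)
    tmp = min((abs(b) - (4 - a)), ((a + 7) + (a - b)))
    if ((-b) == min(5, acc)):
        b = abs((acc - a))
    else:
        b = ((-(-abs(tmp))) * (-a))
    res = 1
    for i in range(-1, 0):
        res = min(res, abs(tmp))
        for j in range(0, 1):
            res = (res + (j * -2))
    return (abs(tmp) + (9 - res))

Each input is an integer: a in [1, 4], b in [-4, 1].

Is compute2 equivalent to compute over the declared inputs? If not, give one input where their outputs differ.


Try a=1, b=-3.
compute: acc = 1; tmp = 0; ((-b) == min(5, acc)) -> false; b = 0; res = 1; [i=-1]; res = 1; [j=0]; res = 1; return 8
compute2: acc = 1; tmp = 0; ((-b) == min(5, acc)) -> false; b = 0; res = 1; [i=-1]; res = 0; [j=0]; res = 0; return 9
8 and 9 differ, so these are not the same function on this domain.
verdict: not equivalent; witness: a=1, b=-3


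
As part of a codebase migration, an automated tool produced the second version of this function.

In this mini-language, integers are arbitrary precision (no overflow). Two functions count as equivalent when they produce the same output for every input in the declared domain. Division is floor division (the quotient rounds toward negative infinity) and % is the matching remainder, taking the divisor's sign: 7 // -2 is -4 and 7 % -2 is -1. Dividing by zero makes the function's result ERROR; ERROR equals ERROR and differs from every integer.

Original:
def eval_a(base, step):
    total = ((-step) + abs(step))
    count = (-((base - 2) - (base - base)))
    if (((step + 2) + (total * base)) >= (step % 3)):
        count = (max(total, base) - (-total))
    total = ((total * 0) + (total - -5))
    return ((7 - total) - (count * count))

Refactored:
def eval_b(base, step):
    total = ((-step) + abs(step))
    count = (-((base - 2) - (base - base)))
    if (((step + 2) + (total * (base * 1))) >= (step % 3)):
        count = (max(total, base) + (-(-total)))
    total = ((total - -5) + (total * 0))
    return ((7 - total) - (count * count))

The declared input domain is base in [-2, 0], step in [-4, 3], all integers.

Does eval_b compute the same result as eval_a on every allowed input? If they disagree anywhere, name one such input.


Changes here: constant usage differs, and arithmetic usage differs; the full 24-point sweep finds no disagreement.
verdict: equivalent


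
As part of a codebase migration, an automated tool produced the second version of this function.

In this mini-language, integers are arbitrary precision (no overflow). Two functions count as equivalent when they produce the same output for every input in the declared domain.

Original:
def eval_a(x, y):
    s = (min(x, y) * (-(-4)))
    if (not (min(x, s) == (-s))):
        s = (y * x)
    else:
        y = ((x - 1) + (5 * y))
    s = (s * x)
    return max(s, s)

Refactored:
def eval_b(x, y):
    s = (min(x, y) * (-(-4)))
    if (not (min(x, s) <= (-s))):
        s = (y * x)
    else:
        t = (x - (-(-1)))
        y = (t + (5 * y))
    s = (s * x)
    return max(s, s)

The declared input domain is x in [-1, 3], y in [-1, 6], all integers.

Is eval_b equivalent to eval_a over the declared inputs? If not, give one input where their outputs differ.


Try x=-1, y=-1.
eval_a: s becomes -4; next (not (min(x, s) == (-s))) evaluates to true; next s becomes 1; next s becomes -1; next final value -1
eval_b: s becomes -4; next (not (min(x, s) <= (-s))) evaluates to false; next t becomes -2; next y becomes -7; next s becomes 4; next final value 4
-1 != 4, so the rewrite changes behavior.
verdict: not equivalent; witness: x=-1, y=-1


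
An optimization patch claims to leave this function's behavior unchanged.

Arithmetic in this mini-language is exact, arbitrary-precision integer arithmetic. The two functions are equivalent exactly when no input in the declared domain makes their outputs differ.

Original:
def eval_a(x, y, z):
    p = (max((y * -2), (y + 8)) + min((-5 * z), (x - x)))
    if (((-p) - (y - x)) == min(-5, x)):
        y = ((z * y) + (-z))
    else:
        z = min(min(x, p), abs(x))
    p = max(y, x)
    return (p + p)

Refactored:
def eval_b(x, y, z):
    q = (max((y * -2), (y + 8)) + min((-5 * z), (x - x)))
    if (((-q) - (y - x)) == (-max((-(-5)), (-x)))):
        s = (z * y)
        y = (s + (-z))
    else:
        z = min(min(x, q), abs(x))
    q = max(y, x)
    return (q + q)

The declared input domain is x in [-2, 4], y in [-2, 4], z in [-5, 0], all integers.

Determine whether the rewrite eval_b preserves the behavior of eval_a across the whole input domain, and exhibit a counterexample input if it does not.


The two are interchangeable: local variable names differ, statement counts differ, min/max/abs usage differs, and every declared input agrees.
One worked example (x=1, y=1, z=-2) — eval_a: p := 9 | (((-p) - (y - x)) == min(-5, x)): false | z := 1 | p := 1 | result 2; eval_b: q := 9 | (((-q) - (y - x)) == (-max((-(-5)), (-x)))): false | z := 1 | q := 1 | result 2; agreement on 2.
An exhaustive pass over the 294 declared inputs shows identical outputs.
verdict: equivalent


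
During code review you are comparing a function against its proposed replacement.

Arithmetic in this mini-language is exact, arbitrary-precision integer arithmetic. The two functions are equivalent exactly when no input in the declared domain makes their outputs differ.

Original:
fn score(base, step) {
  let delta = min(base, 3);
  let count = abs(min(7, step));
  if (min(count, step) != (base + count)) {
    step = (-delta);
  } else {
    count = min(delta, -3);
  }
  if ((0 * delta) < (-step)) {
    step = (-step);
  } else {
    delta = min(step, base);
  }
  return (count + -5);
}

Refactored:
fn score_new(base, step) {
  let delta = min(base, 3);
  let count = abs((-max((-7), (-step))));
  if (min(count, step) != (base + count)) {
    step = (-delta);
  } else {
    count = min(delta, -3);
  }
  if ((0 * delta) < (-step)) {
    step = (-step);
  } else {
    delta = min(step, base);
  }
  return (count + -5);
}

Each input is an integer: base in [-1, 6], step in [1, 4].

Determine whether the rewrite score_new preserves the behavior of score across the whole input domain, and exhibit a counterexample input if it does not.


The two versions differ — the changes include min/max/abs usage differs.
Spot check at base=0, step=1 — score: delta=0, then count=1, then (min(count, step) != (base + count)) is false, then count=-3, then ((0 * delta) < (-step)) is false, then delta=0, then returns -8. score_new: delta=0, then count=1, then (min(count, step) != (base + count)) is false, then count=-3, then ((0 * delta) < (-step)) is false, then delta=0, then returns -8. Both give -8.
Every one of the 32 inputs gives matching results.
verdict: equivalent


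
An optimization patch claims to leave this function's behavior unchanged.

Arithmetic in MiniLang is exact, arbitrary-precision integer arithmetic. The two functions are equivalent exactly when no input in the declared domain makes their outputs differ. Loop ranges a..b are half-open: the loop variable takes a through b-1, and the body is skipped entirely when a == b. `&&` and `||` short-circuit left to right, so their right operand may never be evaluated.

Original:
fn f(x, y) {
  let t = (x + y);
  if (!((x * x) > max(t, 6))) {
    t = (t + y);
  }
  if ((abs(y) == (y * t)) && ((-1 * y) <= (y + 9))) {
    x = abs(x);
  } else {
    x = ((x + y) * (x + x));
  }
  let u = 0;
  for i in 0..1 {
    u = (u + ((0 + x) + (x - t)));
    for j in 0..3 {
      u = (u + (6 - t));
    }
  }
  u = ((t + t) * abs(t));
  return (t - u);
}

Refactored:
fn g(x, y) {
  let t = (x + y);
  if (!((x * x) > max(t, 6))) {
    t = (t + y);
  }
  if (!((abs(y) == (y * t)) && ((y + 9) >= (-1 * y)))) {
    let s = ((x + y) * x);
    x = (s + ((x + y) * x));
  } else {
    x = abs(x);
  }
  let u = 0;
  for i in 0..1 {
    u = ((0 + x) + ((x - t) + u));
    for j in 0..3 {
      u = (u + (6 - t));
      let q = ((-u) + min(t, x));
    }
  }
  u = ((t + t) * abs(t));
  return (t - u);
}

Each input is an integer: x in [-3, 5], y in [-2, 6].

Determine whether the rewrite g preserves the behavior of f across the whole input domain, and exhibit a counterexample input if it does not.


This is a faithful refactor — min/max/abs usage differs, comparison usage differs, arithmetic usage differs, statement counts differ, local variable names differ, boolean connective usage differs, but the computed results match everywhere.
Tracing x=1, y=5: f: t := 6 | (!((x * x) > max(t, 6))): true | t := 11 | ((abs(y) == (y * t)) && ((-1 * y) <= (y + 9))): false | x := 12 | u := 0 | iter i=0: | u := 13 | iter j=0: | u := 8 | iter j=1: | u := 3 | iter j=2: | u := -2 | u := 242 | result -231 | g: t := 6 | (!((x * x) > max(t, 6))): true | t := 11 | (!((abs(y) == (y * t)) && ((y + 9) >= (-1 * y)))): true | s := 6 | x := 12 | u := 0 | iter i=0: | u := 13 | iter j=0: | u := 8 | q := 3 | iter j=1: | u := 3 | q := 8 | iter j=2: | u := -2 | q := 13 | u := 242 | result -231 — matching result -231.
Across all 81 domain points the two functions coincide.
verdict: equivalent


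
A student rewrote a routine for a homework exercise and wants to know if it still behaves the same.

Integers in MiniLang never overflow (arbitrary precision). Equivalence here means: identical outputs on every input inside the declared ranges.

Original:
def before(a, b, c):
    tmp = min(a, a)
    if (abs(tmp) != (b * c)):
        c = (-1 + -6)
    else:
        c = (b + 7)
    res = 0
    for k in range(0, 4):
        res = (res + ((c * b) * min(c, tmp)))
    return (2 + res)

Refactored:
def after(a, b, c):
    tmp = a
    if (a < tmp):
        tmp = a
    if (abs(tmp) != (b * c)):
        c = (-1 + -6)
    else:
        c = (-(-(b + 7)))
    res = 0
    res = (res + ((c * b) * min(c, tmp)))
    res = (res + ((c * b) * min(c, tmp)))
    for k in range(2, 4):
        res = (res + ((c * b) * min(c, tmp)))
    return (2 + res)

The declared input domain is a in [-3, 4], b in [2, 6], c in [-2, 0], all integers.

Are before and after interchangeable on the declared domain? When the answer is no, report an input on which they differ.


Changes here: statement counts differ; comparison usage differs; arithmetic usage differs; min/max/abs usage differs; loop structure differs; branching structure differs; the full 120-point sweep finds no disagreement.
verdict: equivalent


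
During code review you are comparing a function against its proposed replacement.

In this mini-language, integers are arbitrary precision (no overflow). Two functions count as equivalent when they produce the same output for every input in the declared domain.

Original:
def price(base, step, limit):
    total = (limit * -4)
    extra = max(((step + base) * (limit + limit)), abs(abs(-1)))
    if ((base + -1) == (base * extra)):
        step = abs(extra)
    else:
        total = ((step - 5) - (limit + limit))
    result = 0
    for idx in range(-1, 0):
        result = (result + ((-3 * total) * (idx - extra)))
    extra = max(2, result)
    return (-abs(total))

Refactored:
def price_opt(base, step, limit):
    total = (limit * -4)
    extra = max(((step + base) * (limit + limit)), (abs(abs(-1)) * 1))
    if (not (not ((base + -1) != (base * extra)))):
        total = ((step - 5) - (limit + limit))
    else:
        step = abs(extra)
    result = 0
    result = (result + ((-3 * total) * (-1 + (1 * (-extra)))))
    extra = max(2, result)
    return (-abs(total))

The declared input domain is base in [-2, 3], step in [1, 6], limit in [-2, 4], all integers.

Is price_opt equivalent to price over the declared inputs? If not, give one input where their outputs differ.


Side by side, the visible changes include: boolean connective usage differs; statement counts differ; comparison usage differs; arithmetic usage differs; constant usage differs; local variable names differ; loop structure differs.
One worked example (base=-2, step=4, limit=1) — price: total = -4; extra = 4; ((base + -1) == (base * extra)) -> false; total = -3; result = 0; [idx=-1]; result = -45; extra = 2; return -3; price_opt: total = -4; extra = 4; (not (not ((base + -1) != (base * extra)))) -> true; total = -3; result = 0; result = -45; extra = 2; return -3; agreement on -3.
Across all 252 domain points the two functions coincide.
verdict: equivalent


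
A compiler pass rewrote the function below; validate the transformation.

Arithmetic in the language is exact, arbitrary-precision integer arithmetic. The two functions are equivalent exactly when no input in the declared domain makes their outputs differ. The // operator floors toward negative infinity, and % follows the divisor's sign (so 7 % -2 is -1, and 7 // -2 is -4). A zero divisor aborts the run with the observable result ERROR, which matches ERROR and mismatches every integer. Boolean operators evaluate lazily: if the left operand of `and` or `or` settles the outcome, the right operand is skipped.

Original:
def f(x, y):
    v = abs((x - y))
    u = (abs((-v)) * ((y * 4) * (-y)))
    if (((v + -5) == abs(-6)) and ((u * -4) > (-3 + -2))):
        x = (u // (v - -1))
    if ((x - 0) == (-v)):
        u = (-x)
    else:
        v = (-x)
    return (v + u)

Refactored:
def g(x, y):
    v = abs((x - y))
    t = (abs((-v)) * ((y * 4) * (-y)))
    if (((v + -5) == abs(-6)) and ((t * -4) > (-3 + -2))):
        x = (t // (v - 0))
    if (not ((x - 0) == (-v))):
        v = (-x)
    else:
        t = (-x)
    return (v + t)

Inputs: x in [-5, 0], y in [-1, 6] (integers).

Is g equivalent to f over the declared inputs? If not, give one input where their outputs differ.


Take x=-5, y=6.
f: v := 11 | u := -1584 | (((v + -5) == abs(-6)) and ((u * -4) > (-3 + -2))): true | x := -132 | ((x - 0) == (-v)): false | v := 132 | result -1452
g: v := 11 | t := -1584 | (((v + -5) == abs(-6)) and ((t * -4) > (-3 + -2))): true | x := -144 | (not ((x - 0) == (-v))): true | v := 144 | result -1440
-1452 and -1440 differ, so these are not the same function on this domain.
verdict: not equivalent; witness: x=-5, y=6


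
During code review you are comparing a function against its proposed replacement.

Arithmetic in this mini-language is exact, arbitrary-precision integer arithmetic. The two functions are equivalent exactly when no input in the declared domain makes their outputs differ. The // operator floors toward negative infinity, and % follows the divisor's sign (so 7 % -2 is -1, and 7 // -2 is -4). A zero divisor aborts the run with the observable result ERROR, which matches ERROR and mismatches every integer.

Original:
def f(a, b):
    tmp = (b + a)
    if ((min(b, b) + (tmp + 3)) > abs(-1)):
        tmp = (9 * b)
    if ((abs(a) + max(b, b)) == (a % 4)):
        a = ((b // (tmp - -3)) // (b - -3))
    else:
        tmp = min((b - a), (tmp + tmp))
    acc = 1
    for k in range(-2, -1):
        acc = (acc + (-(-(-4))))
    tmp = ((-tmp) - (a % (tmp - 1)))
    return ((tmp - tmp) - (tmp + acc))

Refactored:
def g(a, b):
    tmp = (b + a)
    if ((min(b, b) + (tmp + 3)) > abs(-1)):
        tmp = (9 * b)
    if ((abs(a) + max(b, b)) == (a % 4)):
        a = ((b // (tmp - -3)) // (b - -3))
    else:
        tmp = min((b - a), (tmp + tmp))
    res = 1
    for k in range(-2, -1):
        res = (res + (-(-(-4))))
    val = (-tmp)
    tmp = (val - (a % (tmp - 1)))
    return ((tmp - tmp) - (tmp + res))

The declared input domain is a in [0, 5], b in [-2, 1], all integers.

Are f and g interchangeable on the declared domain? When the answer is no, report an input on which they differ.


Although local variable names differ; and statement counts differ, 24/24 inputs agree.
verdict: equivalent


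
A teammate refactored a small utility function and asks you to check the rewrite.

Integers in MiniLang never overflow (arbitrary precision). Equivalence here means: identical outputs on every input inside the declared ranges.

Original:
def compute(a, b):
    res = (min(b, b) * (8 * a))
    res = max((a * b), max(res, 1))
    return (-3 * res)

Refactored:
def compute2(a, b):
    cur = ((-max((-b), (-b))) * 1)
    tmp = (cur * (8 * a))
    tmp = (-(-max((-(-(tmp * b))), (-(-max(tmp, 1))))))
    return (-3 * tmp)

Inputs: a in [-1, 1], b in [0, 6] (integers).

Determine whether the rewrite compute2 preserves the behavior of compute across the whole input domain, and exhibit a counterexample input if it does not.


These are not equivalent — on a=1, b=2 the outputs split (-48 vs -96).
compute: res=16, then res=16, then returns -48
compute2: cur=2, then tmp=16, then tmp=32, then returns -96
verdict: not equivalent; witness: a=1, b=2


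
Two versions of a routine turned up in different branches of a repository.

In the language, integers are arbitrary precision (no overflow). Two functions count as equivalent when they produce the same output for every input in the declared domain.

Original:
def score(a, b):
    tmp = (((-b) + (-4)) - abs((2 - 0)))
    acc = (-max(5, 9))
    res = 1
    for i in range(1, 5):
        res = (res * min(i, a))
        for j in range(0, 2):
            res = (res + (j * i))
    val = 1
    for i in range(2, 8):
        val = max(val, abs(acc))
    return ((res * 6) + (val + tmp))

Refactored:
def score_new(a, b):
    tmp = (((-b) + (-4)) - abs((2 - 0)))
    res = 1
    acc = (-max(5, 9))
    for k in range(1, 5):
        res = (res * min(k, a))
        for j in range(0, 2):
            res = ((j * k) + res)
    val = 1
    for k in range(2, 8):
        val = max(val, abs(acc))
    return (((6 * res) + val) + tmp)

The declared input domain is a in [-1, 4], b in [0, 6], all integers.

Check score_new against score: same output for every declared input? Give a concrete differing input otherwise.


Comparing the listings, the differences include: local variable names differ.
Tracing a=-1, b=0: score: tmp = -6; acc = -9; res = 1; [i=1]; res = -1; [j=0]; res = -1; [j=1]; res = 0; [i=2]; res = 0; [j=0]; res = 0; [j=1]; res = 2; [i=3]; res = -2; [j=0]; res = -2; [j=1]; res = 1; [i=4]; res = -1; [j=0]; res = -1; [j=1]; res = 3; val = 1; [i=2]; val = 9; [i=3]; val = 9; [i=4]; val = 9; [i=5]; val = 9; [i=6]; val = 9; [i=7]; val = 9; return 21 | score_new: tmp = -6; res = 1; acc = -9; [k=1]; res = -1; [j=0]; res = -1; [j=1]; res = 0; [k=2]; res = 0; [j=0]; res = 0; [j=1]; res = 2; [k=3]; res = -2; [j=0]; res = -2; [j=1]; res = 1; [k=4]; res = -1; [j=0]; res = -1; [j=1]; res = 3; val = 1; [k=2]; val = 9; [k=3]; val = 9; [k=4]; val = 9; [k=5]; val = 9; [k=6]; val = 9; [k=7]; val = 9; return 21 — matching result 21.
An exhaustive pass over the 42 declared inputs shows identical outputs.
verdict: equivalent


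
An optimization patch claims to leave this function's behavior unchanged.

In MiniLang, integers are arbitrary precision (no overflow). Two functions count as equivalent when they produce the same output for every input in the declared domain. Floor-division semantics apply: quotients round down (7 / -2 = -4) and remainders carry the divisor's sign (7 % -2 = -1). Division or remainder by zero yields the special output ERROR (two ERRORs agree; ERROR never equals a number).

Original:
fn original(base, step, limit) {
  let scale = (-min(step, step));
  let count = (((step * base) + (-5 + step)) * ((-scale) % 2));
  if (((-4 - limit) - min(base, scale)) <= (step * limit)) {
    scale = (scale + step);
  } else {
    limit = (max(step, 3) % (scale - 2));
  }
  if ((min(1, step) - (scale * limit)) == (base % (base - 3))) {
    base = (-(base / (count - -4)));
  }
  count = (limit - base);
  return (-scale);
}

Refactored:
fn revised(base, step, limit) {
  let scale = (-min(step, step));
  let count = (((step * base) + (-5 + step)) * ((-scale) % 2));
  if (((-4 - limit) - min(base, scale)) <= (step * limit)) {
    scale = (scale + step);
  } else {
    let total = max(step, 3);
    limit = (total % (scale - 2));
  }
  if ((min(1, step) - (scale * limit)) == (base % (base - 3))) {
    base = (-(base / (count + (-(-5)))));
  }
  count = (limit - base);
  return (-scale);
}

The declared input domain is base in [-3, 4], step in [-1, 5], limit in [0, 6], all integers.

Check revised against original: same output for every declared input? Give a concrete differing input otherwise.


These are not equivalent — on base=-1, step=-1, limit=0 the outputs split (0 vs ERROR).
original: scale=1, then count=-5, then (((-4 - limit) - min(base, scale)) <= (step * limit)) is true, then scale=0, then ((min(1, step) - (scale * limit)) == (base % (base - 3))) is true, then base=-1, then count=1, then returns 0
revised: scale=1, then count=-5, then (((-4 - limit) - min(base, scale)) <= (step * limit)) is true, then scale=0, then ((min(1, step) - (scale * limit)) == (base % (base - 3))) is true, then a zero divisor aborts: ERROR
verdict: not equivalent; witness: base=-1, step=-1, limit=0


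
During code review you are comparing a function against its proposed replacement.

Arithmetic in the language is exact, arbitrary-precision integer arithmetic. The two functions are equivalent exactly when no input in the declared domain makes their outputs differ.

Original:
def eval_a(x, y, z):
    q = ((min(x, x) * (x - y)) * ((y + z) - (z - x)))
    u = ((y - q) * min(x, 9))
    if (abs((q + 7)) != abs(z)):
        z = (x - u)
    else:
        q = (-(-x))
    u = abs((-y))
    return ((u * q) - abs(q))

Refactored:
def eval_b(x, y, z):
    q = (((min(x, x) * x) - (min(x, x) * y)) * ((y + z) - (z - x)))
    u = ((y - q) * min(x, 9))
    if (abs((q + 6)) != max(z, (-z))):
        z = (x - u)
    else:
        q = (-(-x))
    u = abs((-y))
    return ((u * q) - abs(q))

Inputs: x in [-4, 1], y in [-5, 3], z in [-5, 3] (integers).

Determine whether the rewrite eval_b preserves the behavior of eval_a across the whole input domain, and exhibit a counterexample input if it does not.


There is a counterexample at x=-2, y=-1, z=-1: -4 on one side, -12 on the other.
eval_a: q=-6, then u=-10, then (abs((q + 7)) != abs(z)) is false, then q=-2, then u=1, then returns -4
eval_b: q=-6, then u=-10, then (abs((q + 6)) != max(z, (-z))) is true, then z=8, then u=1, then returns -12
verdict: not equivalent; witness: x=-2, y=-1, z=-1


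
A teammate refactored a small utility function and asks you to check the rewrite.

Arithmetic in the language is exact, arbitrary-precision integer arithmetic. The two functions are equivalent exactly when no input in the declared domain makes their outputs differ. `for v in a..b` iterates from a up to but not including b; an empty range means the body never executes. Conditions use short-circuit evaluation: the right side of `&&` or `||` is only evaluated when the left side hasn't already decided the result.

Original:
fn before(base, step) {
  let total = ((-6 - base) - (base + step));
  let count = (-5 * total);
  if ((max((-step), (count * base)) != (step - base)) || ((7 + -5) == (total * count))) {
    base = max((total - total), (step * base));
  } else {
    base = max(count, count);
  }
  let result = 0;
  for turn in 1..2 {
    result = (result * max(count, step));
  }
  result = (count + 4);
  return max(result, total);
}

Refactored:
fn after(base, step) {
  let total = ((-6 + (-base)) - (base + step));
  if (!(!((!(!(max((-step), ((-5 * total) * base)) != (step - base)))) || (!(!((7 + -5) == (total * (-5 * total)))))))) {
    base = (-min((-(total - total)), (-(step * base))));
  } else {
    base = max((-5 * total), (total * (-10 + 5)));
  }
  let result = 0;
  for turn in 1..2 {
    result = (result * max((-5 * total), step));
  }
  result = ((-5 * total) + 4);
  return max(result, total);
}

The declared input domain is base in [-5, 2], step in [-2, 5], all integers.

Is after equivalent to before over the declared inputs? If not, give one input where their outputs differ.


Reading the diff, among the changes: local variable names differ, statement counts differ, arithmetic usage differs, min/max/abs usage differs, boolean connective usage differs, constant usage differs.
As a probe, take base=2, step=1: before runs total = -11; count = 55; ((max((-step), (count * base)) != (step - base)) || ((7 + -5) == (total * count))) -> true; base = 2; result = 0; [turn=1]; result = 0; result = 59; return 59; after runs total = -11; (!(!((!(!(max((-step), ((-5 * total) * base)) != (step - base)))) || (!(!((7 + -5) == (total * (-5 * total)))))))) -> true; base = 2; result = 0; [turn=1]; result = 0; result = 59; return 59; both end at 59.
Checked all 64 inputs in the declared domain: the outputs agree on every one.
verdict: equivalent


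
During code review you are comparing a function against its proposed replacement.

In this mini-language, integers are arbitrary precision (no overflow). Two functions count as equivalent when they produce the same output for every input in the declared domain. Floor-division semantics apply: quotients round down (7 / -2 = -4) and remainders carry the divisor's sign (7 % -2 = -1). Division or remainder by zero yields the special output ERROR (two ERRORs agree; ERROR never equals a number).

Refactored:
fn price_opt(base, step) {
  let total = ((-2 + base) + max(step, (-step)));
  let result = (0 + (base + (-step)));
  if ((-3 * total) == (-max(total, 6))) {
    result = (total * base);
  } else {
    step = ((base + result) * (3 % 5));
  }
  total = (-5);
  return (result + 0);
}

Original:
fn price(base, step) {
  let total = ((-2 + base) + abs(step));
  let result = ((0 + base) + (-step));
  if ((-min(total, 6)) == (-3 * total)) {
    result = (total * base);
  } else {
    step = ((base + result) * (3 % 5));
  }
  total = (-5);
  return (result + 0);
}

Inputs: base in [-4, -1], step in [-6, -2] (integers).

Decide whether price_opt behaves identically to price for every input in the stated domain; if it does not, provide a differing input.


Not equivalent: base=-4, step=-6 separates them (0 vs 2).
price: total := 0 | result := 2 | ((-min(total, 6)) == (-3 * total)): true | result := 0 | total := -5 | result 0
price_opt: total := 0 | result := 2 | ((-3 * total) == (-max(total, 6))): false | step := -6 | total := -5 | result 2
verdict: not equivalent; witness: base=-4, step=-6


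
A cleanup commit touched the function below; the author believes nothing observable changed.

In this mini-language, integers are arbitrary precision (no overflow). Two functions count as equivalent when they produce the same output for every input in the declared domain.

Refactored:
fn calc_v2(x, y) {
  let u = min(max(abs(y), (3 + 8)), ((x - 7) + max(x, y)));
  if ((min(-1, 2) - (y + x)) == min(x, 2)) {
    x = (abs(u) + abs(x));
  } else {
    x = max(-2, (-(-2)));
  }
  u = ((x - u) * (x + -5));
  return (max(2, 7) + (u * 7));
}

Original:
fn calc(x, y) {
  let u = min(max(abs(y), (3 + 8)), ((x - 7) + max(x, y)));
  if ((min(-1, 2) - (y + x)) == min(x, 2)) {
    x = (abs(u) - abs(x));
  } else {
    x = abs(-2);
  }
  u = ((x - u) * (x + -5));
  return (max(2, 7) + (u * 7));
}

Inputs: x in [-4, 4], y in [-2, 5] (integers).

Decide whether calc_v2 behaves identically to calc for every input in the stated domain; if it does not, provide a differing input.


Consider the input x=-3, y=5.
calc: u becomes -5; next ((min(-1, 2) - (y + x)) == min(x, 2)) evaluates to true; next x becomes 2; next u becomes -21; next final value -140
calc_v2: u becomes -5; next ((min(-1, 2) - (y + x)) == min(x, 2)) evaluates to true; next x becomes 8; next u becomes 39; next final value 280
-140 vs 280 — the two versions disagree here.
verdict: not equivalent; witness: x=-3, y=5
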